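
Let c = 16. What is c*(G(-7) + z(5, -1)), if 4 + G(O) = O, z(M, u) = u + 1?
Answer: -176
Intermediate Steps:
z(M, u) = 1 + u
G(O) = -4 + O
c*(G(-7) + z(5, -1)) = 16*((-4 - 7) + (1 - 1)) = 16*(-11 + 0) = 16*(-11) = -176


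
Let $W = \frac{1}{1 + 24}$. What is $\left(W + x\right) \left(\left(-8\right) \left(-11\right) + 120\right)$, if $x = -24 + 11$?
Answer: $- \frac{67392}{25} \approx -2695.7$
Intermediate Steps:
$x = -13$
$W = \frac{1}{25} \approx 0.04$
$\left(W + x\right) \left(\left(-8\right) \left(-11\right) + 120\right) = \left(\frac{1}{25} - 13\right) \left(\left(-8\right) \left(-11\right) + 120\right) = - \frac{324 \left(88 + 120\right)}{25} = \left(- \frac{324}{25}\right) 208 = - \frac{67392}{25}$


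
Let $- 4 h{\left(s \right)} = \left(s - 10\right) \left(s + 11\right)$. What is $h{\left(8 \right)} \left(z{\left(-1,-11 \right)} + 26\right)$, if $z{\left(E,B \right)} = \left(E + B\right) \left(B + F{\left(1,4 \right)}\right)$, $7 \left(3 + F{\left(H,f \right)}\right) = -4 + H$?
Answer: $\frac{13243}{7} \approx 1891.9$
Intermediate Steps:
$h{\left(s \right)} = - \frac{\left(-10 + s\right) \left(11 + s\right)}{4}$ ($h{\left(s \right)} = - \frac{\left(s - 10\right) \left(s + 11\right)}{4} = - \frac{\left(-10 + s\right) \left(11 + s\right)}{4}$)
$F{\left(H,f \right)} = - \frac{25}{7} + \frac{H}{7}$ ($F{\left(H,f \right)} = -3 + \frac{-4 + H}{7} = -3 + \left(- \frac{4}{7} + \frac{H}{7}\right) = - \frac{25}{7} + \frac{H}{7}$)
$z{\left(E,B \right)} = \left(- \frac{24}{7} + B\right) \left(B + E\right)$ ($z{\left(E,B \right)} = \left(E + B\right) \left(B + \left(- \frac{25}{7} + \frac{1}{7} \cdot 1\right)\right) = \left(B + E\right) \left(B + \left(- \frac{25}{7} + \frac{1}{7}\right)\right) = \left(B + E\right) \left(B - \frac{24}{7}\right) = \left(B + E\right) \left(- \frac{24}{7} + B\right) = \left(- \frac{24}{7} + B\right) \left(B + E\right)$)
$h{\left(8 \right)} \left(z{\left(-1,-11 \right)} + 26\right) = \left(\frac{55}{2} - 2 - \frac{8^{2}}{4}\right) \left(\left(\left(-11\right)^{2} - - \frac{264}{7} - - \frac{24}{7} - -11\right) + 26\right) = \left(\frac{55}{2} - 2 - 16\right) \left(\left(121 + \frac{264}{7} + \frac{24}{7} + 11\right) + 26\right) = \left(\frac{55}{2} - 2 - 16\right) \left(\frac{1212}{7} + 26\right) = \frac{19}{2} \cdot \frac{1394}{7} = \frac{13243}{7}$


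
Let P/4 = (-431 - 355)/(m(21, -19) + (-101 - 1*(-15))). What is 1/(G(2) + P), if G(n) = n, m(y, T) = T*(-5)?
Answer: -3/1042 ≈ -0.0028791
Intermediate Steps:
m(y, T) = -5*T
P = -1048/3 (P = 4*((-431 - 355)/(-5*(-19) + (-101 - 1*(-15)))) = 4*(-786/(95 + (-101 + 15))) = 4*(-786/(95 - 86)) = 4*(-786/9) = 4*(-786*⅑) = 4*(-262/3) = -1048/3 ≈ -349.33)
1/(G(2) + P) = 1/(2 - 1048/3) = 1/(-1042/3) = -3/1042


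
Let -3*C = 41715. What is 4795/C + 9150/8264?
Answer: 8760487/11491092 ≈ 0.76237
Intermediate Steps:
C = -13905 (C = -1/3*41715 = -13905)
4795/C + 9150/8264 = 4795/(-13905) + 9150/8264 = 4795*(-1/13905) + 9150*(1/8264) = -959/2781 + 4575/4132 = 8760487/11491092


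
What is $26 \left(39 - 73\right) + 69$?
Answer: $-815$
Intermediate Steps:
$26 \left(39 - 73\right) + 69 = 26 \left(-34\right) + 69 = -884 + 69 = -815$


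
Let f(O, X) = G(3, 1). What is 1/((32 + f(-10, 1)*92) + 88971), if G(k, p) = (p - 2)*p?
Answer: 1/88911 ≈ 1.1247e-5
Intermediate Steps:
G(k, p) = p*(-2 + p) (G(k, p) = (-2 + p)*p = p*(-2 + p))
f(O, X) = -1 (f(O, X) = 1*(-2 + 1) = 1*(-1) = -1)
1/((32 + f(-10, 1)*92) + 88971) = 1/((32 - 1*92) + 88971) = 1/((32 - 92) + 88971) = 1/(-60 + 88971) = 1/88911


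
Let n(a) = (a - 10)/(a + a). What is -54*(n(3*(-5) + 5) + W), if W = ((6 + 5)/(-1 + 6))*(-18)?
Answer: 10422/5 ≈ 2084.4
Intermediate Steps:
n(a) = (-10 + a)/(2*a) (n(a) = (-10 + a)/((2*a)) = (-10 + a)*(1/(2*a)) = (-10 + a)/(2*a))
W = -198/5 (W = (11/5)*(-18) = -198/5 ≈ -39.600)
-54*(n(3*(-5) + 5) + W) = -54*((-10 + (3*(-5) + 5))/(2*(3*(-5) + 5)) - 198/5) = -54*((-10 + (-15 + 5))/(2*(-15 + 5)) - 198/5) = -54*((½)*(-10 - 10)/(-10) - 198/5) = -54*((½)*(-⅒)*(-20) - 198/5) = -54*(1 - 198/5) = -54*(-193/5) = 10422/5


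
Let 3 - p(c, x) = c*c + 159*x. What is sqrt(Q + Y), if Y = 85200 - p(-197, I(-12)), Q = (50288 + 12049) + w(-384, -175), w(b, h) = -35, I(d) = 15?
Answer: sqrt(188693) ≈ 434.39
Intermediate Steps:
p(c, x) = 3 - c**2 - 159*x (p(c, x) = 3 - (c*c + 159*x) = 3 - (c**2 + 159*x) = 3 + (-c**2 - 159*x) = 3 - c**2 - 159*x)
Q = 62302 (Q = (50288 + 12049) - 35 = 62337 - 35 = 62302)
Y = 126391 (Y = 85200 - (3 - 1*(-197)**2 - 159*15) = 85200 - (3 - 1*38809 - 2385) = 85200 - (3 - 38809 - 2385) = 85200 - 1*(-41191) = 85200 + 41191 = 126391)
sqrt(Q + Y) = sqrt(62302 + 126391) = sqrt(188693)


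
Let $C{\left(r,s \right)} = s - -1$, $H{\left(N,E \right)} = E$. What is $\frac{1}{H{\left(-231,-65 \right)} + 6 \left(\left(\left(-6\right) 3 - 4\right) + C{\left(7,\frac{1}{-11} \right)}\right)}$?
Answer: $- \frac{11}{2107} \approx -0.0052207$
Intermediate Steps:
$C{\left(r,s \right)} = 1 + s$ ($C{\left(r,s \right)} = s + 1 = 1 + s$)
$\frac{1}{H{\left(-231,-65 \right)} + 6 \left(\left(\left(-6\right) 3 - 4\right) + C{\left(7,\frac{1}{-11} \right)}\right)} = \frac{1}{-65 + 6 \left(\left(\left(-6\right) 3 - 4\right) + \left(1 + \frac{1}{-11}\right)\right)} = \frac{1}{-65 + 6 \left(\left(-18 - 4\right) + \left(1 - \frac{1}{11}\right)\right)} = \frac{1}{-65 + 6 \left(-22 + \frac{10}{11}\right)} = \frac{1}{-65 + 6 \left(- \frac{232}{11}\right)} = \frac{1}{-65 - \frac{1392}{11}} = \frac{1}{- \frac{2107}{11}} = - \frac{11}{2107}$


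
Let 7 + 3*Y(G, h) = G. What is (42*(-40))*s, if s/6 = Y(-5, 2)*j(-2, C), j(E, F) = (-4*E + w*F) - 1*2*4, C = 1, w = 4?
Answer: 161280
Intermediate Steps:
Y(G, h) = -7/3 + G/3
j(E, F) = -8 - 4*E + 4*F (j(E, F) = (-4*E + 4*F) - 1*2*4 = (-4*E + 4*F) - 2*4 = (-4*E + 4*F) - 8 = -8 - 4*E + 4*F)
s = -96 (s = 6*((-7/3 + (⅓)*(-5))*(-8 - 4*(-2) + 4*1)) = 6*((-7/3 - 5/3)*(-8 + 8 + 4)) = 6*(-4*4) = 6*(-16) = -96)
(42*(-40))*s = (42*(-40))*(-96) = -1680*(-96) = 161280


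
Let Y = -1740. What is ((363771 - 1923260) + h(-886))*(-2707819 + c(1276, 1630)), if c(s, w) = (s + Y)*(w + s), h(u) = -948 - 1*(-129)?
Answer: 6328925990524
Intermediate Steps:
h(u) = -819 (h(u) = -948 + 129 = -819)
c(s, w) = (-1740 + s)*(s + w) (c(s, w) = (s - 1740)*(w + s) = (-1740 + s)*(s + w))
((363771 - 1923260) + h(-886))*(-2707819 + c(1276, 1630)) = ((363771 - 1923260) - 819)*(-2707819 + (1276² - 1740*1276 - 1740*1630 + 1276*1630)) = (-1559489 - 819)*(-2707819 + (1628176 - 2220240 - 2836200 + 2079880)) = -1560308*(-2707819 - 1348384) = -1560308*(-4056203) = 6328925990524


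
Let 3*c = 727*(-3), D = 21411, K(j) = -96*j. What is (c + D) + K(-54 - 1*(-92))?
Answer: 17036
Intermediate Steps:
c = -727 (c = (727*(-3))/3 = (⅓)*(-2181) = -727)
(c + D) + K(-54 - 1*(-92)) = (-727 + 21411) - 96*(-54 - 1*(-92)) = 20684 - 96*(-54 + 92) = 20684 - 96*38 = 20684 - 3648 = 17036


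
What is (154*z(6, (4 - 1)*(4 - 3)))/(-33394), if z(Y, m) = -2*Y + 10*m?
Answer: -1386/16697 ≈ -0.083009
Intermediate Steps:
(154*z(6, (4 - 1)*(4 - 3)))/(-33394) = (154*(-2*6 + 10*((4 - 1)*(4 - 3))))/(-33394) = (154*(-12 + 10*(3*1)))*(-1/33394) = (154*(-12 + 10*3))*(-1/33394) = (154*(-12 + 30))*(-1/33394) = (154*18)*(-1/33394) = 2772*(-1/33394) = -1386/16697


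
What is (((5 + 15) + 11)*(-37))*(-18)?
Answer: 20646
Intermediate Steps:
(((5 + 15) + 11)*(-37))*(-18) = ((20 + 11)*(-37))*(-18) = (31*(-37))*(-18) = -1147*(-18) = 20646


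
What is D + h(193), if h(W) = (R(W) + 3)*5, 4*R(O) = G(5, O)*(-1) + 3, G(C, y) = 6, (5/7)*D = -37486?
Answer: -1049383/20 ≈ -52469.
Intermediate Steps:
D = -262402/5 (D = (7/5)*(-37486) = -262402/5 ≈ -52480.)
R(O) = -3/4 (R(O) = (6*(-1) + 3)/4 = (-6 + 3)/4 = (1/4)*(-3) = -3/4)
h(W) = 45/4 (h(W) = (-3/4 + 3)*5 = (9/4)*5 = 45/4)
D + h(193) = -262402/5 + 45/4 = -1049383/20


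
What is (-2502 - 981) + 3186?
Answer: -297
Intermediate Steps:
(-2502 - 981) + 3186 = -3483 + 3186 = -297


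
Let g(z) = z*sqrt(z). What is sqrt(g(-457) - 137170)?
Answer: sqrt(-137170 - 457*I*sqrt(457)) ≈ 13.181 - 370.6*I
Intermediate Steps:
g(z) = z**(3/2)
sqrt(g(-457) - 137170) = sqrt((-457)**(3/2) - 137170) = sqrt(-457*I*sqrt(457) - 137170) = sqrt(-137170 - 457*I*sqrt(457))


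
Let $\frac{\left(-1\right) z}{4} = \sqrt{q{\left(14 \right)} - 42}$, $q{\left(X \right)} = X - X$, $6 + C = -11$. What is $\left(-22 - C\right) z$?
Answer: $20 i \sqrt{42} \approx 129.61 i$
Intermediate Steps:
$C = -17$ ($C = -6 - 11 = -17$)
$q{\left(X \right)} = 0$
$z = - 4 i \sqrt{42}$ ($z = - 4 \sqrt{0 - 42} = - 4 \sqrt{-42} = - 4 i \sqrt{42} \approx - 25.923 i$)
$\left(-22 - C\right) z = \left(-22 - -17\right) \left(- 4 i \sqrt{42}\right) = \left(-22 + 17\right) \left(- 4 i \sqrt{42}\right) = - 5 \left(- 4 i \sqrt{42}\right) = 20 i \sqrt{42}$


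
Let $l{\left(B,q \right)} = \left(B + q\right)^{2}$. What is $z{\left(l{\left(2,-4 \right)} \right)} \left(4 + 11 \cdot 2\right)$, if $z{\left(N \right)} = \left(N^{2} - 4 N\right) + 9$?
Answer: $234$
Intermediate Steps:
$z{\left(N \right)} = 9 + N^{2} - 4 N$
$z{\left(l{\left(2,-4 \right)} \right)} \left(4 + 11 \cdot 2\right) = \left(9 + \left(\left(2 - 4\right)^{2}\right)^{2} - 4 \left(2 - 4\right)^{2}\right) \left(4 + 11 \cdot 2\right) = \left(9 + \left(\left(-2\right)^{2}\right)^{2} - 4 \left(-2\right)^{2}\right) \left(4 + 22\right) = \left(9 + 4^{2} - 16\right) 26 = \left(9 + 16 - 16\right) 26 = 9 \cdot 26 = 234$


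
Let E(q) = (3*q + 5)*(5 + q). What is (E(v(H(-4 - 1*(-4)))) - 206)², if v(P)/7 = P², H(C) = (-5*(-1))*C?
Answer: 32761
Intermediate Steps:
H(C) = 5*C
v(P) = 7*P²
E(q) = (5 + q)*(5 + 3*q) (E(q) = (5 + 3*q)*(5 + q) = (5 + q)*(5 + 3*q))
(E(v(H(-4 - 1*(-4)))) - 206)² = ((25 + 3*(7*(5*(-4 - 1*(-4)))²)² + 20*(7*(5*(-4 - 1*(-4)))²)) - 206)² = ((25 + 3*(7*(5*(-4 + 4))²)² + 20*(7*(5*(-4 + 4))²)) - 206)² = ((25 + 3*(7*(5*0)²)² + 20*(7*(5*0)²)) - 206)² = ((25 + 3*(7*0²)² + 20*(7*0²)) - 206)² = ((25 + 3*(7*0)² + 20*(7*0)) - 206)² = ((25 + 3*0² + 20*0) - 206)² = ((25 + 3*0 + 0) - 206)² = ((25 + 0 + 0) - 206)² = (25 - 206)² = (-181)² = 32761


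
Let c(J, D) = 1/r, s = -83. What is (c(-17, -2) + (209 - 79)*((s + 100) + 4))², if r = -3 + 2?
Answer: 7447441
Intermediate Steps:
r = -1
c(J, D) = -1 (c(J, D) = 1/(-1) = -1)
(c(-17, -2) + (209 - 79)*((s + 100) + 4))² = (-1 + (209 - 79)*((-83 + 100) + 4))² = (-1 + 130*(17 + 4))² = (-1 + 130*21)² = (-1 + 2730)² = 2729² = 7447441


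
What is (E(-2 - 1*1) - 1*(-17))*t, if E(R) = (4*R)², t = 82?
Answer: 13202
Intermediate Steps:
E(R) = 16*R²
(E(-2 - 1*1) - 1*(-17))*t = (16*(-2 - 1*1)² - 1*(-17))*82 = (16*(-2 - 1)² + 17)*82 = (16*(-3)² + 17)*82 = (16*9 + 17)*82 = (144 + 17)*82 = 161*82 = 13202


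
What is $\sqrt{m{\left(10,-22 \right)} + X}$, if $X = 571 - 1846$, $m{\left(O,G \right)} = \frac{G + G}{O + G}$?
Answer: $\frac{i \sqrt{11442}}{3} \approx 35.656 i$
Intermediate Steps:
$m{\left(O,G \right)} = \frac{2 G}{G + O}$
$X = -1275$
$\sqrt{m{\left(10,-22 \right)} + X} = \sqrt{2 \left(-22\right) \frac{1}{-22 + 10} - 1275} = \sqrt{2 \left(-22\right) \frac{1}{-12} - 1275} = \sqrt{2 \left(-22\right) \left(- \frac{1}{12}\right) - 1275} = \sqrt{\frac{11}{3} - 1275} = \sqrt{- \frac{3814}{3}} = \frac{i \sqrt{11442}}{3}$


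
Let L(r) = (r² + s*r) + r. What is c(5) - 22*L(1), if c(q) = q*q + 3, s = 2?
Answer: -60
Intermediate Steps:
L(r) = r² + 3*r (L(r) = (r² + 2*r) + r = r² + 3*r)
c(q) = 3 + q² (c(q) = q² + 3 = 3 + q²)
c(5) - 22*L(1) = (3 + 5²) - 22*(3 + 1) = (3 + 25) - 22*4 = 28 - 22*4 = 28 - 88 = -60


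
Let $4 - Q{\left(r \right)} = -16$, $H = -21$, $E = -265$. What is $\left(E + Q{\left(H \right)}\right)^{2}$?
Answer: $60025$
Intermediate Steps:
$Q{\left(r \right)} = 20$ ($Q{\left(r \right)} = 4 - -16 = 4 + 16 = 20$)
$\left(E + Q{\left(H \right)}\right)^{2} = \left(-265 + 20\right)^{2} = \left(-245\right)^{2} = 60025$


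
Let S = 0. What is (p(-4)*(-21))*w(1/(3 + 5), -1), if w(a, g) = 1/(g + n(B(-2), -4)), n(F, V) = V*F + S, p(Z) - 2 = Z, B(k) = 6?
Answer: -42/25 ≈ -1.6800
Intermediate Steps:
p(Z) = 2 + Z
n(F, V) = F*V (n(F, V) = V*F + 0 = F*V + 0 = F*V)
w(a, g) = 1/(-24 + g) (w(a, g) = 1/(g + 6*(-4)) = 1/(g - 24) = 1/(-24 + g))
(p(-4)*(-21))*w(1/(3 + 5), -1) = ((2 - 4)*(-21))/(-24 - 1) = -2*(-21)/(-25) = 42*(-1/25) = -42/25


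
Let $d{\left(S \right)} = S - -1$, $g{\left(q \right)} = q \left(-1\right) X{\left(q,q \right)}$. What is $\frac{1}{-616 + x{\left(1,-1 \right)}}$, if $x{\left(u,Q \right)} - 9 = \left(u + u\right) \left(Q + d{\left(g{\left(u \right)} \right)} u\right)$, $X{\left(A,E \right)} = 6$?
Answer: $- \frac{1}{619} \approx -0.0016155$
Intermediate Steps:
$g{\left(q \right)} = - 6 q$ ($g{\left(q \right)} = q \left(-1\right) 6 = - q 6 = - 6 q$)
$d{\left(S \right)} = 1 + S$ ($d{\left(S \right)} = S + 1 = 1 + S$)
$x{\left(u,Q \right)} = 9 + 2 u \left(Q + u \left(1 - 6 u\right)\right)$ ($x{\left(u,Q \right)} = 9 + \left(u + u\right) \left(Q + \left(1 - 6 u\right) u\right) = 9 + 2 u \left(Q + u \left(1 - 6 u\right)\right)$)
$\frac{1}{-616 + x{\left(1,-1 \right)}} = \frac{1}{-616 + \left(9 + 1^{2} \left(2 - 12\right) + 2 \left(-1\right) 1\right)} = \frac{1}{-616 + \left(9 + 1 \left(2 - 12\right) - 2\right)} = \frac{1}{-616 + \left(9 + 1 \left(-10\right) - 2\right)} = \frac{1}{-616 - 3} = \frac{1}{-619} = - \frac{1}{619}$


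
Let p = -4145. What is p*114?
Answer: -472530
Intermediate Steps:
p*114 = -4145*114 = -472530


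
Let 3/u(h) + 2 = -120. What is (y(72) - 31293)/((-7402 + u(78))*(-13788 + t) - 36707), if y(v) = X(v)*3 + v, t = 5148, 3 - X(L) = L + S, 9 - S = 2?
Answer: -1918389/3898923913 ≈ -0.00049203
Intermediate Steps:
S = 7 (S = 9 - 1*2 = 9 - 2 = 7)
X(L) = -4 - L (X(L) = 3 - (L + 7) = 3 - (7 + L) = 3 + (-7 - L) = -4 - L)
u(h) = -3/122 (u(h) = 3/(-2 - 120) = 3/(-122) = 3*(-1/122) = -3/122)
y(v) = -12 - 2*v (y(v) = (-4 - v)*3 + v = (-12 - 3*v) + v = -12 - 2*v)
(y(72) - 31293)/((-7402 + u(78))*(-13788 + t) - 36707) = ((-12 - 2*72) - 31293)/((-7402 - 3/122)*(-13788 + 5148) - 36707) = ((-12 - 144) - 31293)/(-903047/122*(-8640) - 36707) = (-156 - 31293)/(3901163040/61 - 36707) = -31449/3898923913/61 = -31449*61/3898923913 = -1918389/3898923913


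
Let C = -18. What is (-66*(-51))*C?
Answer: -60588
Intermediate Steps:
(-66*(-51))*C = -66*(-51)*(-18) = 3366*(-18) = -60588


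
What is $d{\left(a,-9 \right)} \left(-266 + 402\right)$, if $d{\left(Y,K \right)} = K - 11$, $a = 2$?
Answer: $-2720$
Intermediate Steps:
$d{\left(Y,K \right)} = -11 + K$
$d{\left(a,-9 \right)} \left(-266 + 402\right) = \left(-11 - 9\right) \left(-266 + 402\right) = \left(-20\right) 136 = -2720$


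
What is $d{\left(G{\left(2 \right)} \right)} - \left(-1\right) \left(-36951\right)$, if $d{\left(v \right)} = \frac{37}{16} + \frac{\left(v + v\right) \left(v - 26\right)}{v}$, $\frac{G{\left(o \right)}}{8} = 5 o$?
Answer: $- \frac{589451}{16} \approx -36841.0$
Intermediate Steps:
$G{\left(o \right)} = 40 o$ ($G{\left(o \right)} = 8 \cdot 5 o = 40 o$)
$d{\left(v \right)} = - \frac{795}{16} + 2 v$ ($d{\left(v \right)} = 37 \cdot \frac{1}{16} + \frac{2 v \left(-26 + v\right)}{v} = \frac{37}{16} + \frac{2 v \left(-26 + v\right)}{v} = \frac{37}{16} + \left(-52 + 2 v\right) = - \frac{795}{16} + 2 v$)
$d{\left(G{\left(2 \right)} \right)} - \left(-1\right) \left(-36951\right) = \left(- \frac{795}{16} + 2 \cdot 40 \cdot 2\right) - \left(-1\right) \left(-36951\right) = \left(- \frac{795}{16} + 2 \cdot 80\right) - 36951 = \left(- \frac{795}{16} + 160\right) - 36951 = \frac{1765}{16} - 36951 = - \frac{589451}{16}$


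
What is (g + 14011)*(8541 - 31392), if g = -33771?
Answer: 451535760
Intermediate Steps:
(g + 14011)*(8541 - 31392) = (-33771 + 14011)*(8541 - 31392) = -19760*(-22851) = 451535760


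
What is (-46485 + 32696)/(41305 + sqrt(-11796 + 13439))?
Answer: -569554645/1706101382 + 13789*sqrt(1643)/1706101382 ≈ -0.33351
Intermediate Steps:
(-46485 + 32696)/(41305 + sqrt(-11796 + 13439)) = -13789/(41305 + sqrt(1643))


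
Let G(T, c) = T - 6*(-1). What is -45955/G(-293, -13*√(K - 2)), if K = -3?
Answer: 6565/41 ≈ 160.12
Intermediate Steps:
G(T, c) = 6 + T (G(T, c) = T + 6 = 6 + T)
-45955/G(-293, -13*√(K - 2)) = -45955/(6 - 293) = -45955/(-287) = -45955*(-1/287) = 6565/41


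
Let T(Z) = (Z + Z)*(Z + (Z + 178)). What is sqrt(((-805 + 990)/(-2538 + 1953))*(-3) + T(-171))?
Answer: sqrt(85311291)/39 ≈ 236.83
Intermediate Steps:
T(Z) = 2*Z*(178 + 2*Z) (T(Z) = (2*Z)*(Z + (178 + Z)) = (2*Z)*(178 + 2*Z) = 2*Z*(178 + 2*Z))
sqrt(((-805 + 990)/(-2538 + 1953))*(-3) + T(-171)) = sqrt(((-805 + 990)/(-2538 + 1953))*(-3) + 4*(-171)*(89 - 171)) = sqrt((185/(-585))*(-3) + 4*(-171)*(-82)) = sqrt((185*(-1/585))*(-3) + 56088) = sqrt(-37/117*(-3) + 56088) = sqrt(37/39 + 56088) = sqrt(2187469/39) = sqrt(85311291)/39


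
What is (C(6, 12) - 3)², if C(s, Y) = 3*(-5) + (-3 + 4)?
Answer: 289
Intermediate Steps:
C(s, Y) = -14 (C(s, Y) = -15 + 1 = -14)
(C(6, 12) - 3)² = (-14 - 3)² = (-17)² = 289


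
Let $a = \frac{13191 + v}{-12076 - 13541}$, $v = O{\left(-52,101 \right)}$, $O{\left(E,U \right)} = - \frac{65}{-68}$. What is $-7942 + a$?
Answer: $- \frac{13835511605}{1741956} \approx -7942.5$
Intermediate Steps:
$O{\left(E,U \right)} = \frac{65}{68}$ ($O{\left(E,U \right)} = \left(-65\right) \left(- \frac{1}{68}\right) = \frac{65}{68}$)
$v = \frac{65}{68} \approx 0.95588$
$a = - \frac{897053}{1741956}$ ($a = \frac{13191 + \frac{65}{68}}{-12076 - 13541} = \frac{897053}{68 \left(-25617\right)} = \frac{897053}{68} \left(- \frac{1}{25617}\right) = - \frac{897053}{1741956} \approx -0.51497$)
$-7942 + a = -7942 - \frac{897053}{1741956} = - \frac{13835511605}{1741956}$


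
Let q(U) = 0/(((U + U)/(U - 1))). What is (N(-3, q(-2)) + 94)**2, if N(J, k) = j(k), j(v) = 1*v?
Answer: 8836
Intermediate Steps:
j(v) = v
q(U) = 0 (q(U) = 0/(((2*U)/(-1 + U))) = 0/((2*U/(-1 + U))) = 0*((-1 + U)/(2*U)) = 0)
N(J, k) = k
(N(-3, q(-2)) + 94)**2 = (0 + 94)**2 = 94**2 = 8836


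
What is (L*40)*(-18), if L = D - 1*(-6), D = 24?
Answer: -21600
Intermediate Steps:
L = 30 (L = 24 - 1*(-6) = 24 + 6 = 30)
(L*40)*(-18) = (30*40)*(-18) = 1200*(-18) = -21600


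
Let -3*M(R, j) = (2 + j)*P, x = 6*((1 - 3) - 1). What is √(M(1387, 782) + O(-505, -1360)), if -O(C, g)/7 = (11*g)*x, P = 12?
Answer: 4*I*√118006 ≈ 1374.1*I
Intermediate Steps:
x = -18 (x = 6*(-2 - 1) = 6*(-3) = -18)
M(R, j) = -8 - 4*j (M(R, j) = -(2 + j)*12/3 = -(24 + 12*j)/3 = -8 - 4*j)
O(C, g) = 1386*g (O(C, g) = -7*11*g*(-18) = -(-1386)*g = 1386*g)
√(M(1387, 782) + O(-505, -1360)) = √((-8 - 4*782) + 1386*(-1360)) = √((-8 - 3128) - 1884960) = √(-3136 - 1884960) = √(-1888096) = 4*I*√118006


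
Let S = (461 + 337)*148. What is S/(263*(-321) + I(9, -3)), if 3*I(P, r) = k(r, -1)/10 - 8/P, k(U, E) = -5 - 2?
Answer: -31888080/22794353 ≈ -1.3989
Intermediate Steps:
k(U, E) = -7
I(P, r) = -7/30 - 8/(3*P) (I(P, r) = (-7/10 - 8/P)/3 = -7/30 - 8/(3*P))
S = 118104 (S = 798*148 = 118104)
S/(263*(-321) + I(9, -3)) = 118104/(263*(-321) + (1/30)*(-80 - 7*9)/9) = 118104/(-84423 + (1/30)*(⅑)*(-80 - 63)) = 118104/(-84423 + (1/30)*(⅑)*(-143)) = 118104/(-84423 - 143/270) = 118104/(-22794353/270) = 118104*(-270/22794353) = -31888080/22794353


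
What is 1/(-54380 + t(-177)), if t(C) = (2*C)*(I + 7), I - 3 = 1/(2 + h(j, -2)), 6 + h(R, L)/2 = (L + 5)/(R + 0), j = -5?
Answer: -28/1620875 ≈ -1.7275e-5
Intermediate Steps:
h(R, L) = -12 + 2*(5 + L)/R (h(R, L) = -12 + 2*((L + 5)/(R + 0)) = -12 + 2*((5 + L)/R) = -12 + 2*(5 + L)/R)
I = 163/56 (I = 3 + 1/(2 + 2*(5 - 2 - 6*(-5))/(-5)) = 3 + 1/(2 + 2*(-1/5)*(5 - 2 + 30)) = 3 + 1/(2 + 2*(-1/5)*33) = 3 + 1/(2 - 66/5) = 3 + 1/(-56/5) = 3 - 5/56 = 163/56 ≈ 2.9107)
t(C) = 555*C/28 (t(C) = (2*C)*(163/56 + 7) = (2*C)*(555/56) = 555*C/28)
1/(-54380 + t(-177)) = 1/(-54380 + (555/28)*(-177)) = 1/(-54380 - 98235/28) = 1/(-1620875/28) = -28/1620875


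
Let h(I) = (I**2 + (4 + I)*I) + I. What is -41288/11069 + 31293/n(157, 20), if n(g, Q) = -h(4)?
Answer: -348529193/575588 ≈ -605.52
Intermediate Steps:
h(I) = I + I**2 + I*(4 + I) (h(I) = (I**2 + I*(4 + I)) + I = I + I**2 + I*(4 + I))
n(g, Q) = -52 (n(g, Q) = -4*(5 + 2*4) = -4*(5 + 8) = -4*13 = -1*52 = -52)
-41288/11069 + 31293/n(157, 20) = -41288/11069 + 31293/(-52) = -41288*1/11069 + 31293*(-1/52) = -41288/11069 - 31293/52 = -348529193/575588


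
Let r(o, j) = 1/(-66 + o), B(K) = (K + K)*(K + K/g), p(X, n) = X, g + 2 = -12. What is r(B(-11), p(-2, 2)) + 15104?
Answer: 16780551/1111 ≈ 15104.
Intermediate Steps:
g = -14 (g = -2 - 12 = -14)
B(K) = 13*K²/7 (B(K) = (K + K)*(K + K/(-14)) = (2*K)*(K + K*(-1/14)) = (2*K)*(K - K/14) = (2*K)*(13*K/14) = 13*K²/7)
r(B(-11), p(-2, 2)) + 15104 = 1/(-66 + (13/7)*(-11)²) + 15104 = 1/(-66 + (13/7)*121) + 15104 = 1/(-66 + 1573/7) + 15104 = 1/(1111/7) + 15104 = 7/1111 + 15104 = 16780551/1111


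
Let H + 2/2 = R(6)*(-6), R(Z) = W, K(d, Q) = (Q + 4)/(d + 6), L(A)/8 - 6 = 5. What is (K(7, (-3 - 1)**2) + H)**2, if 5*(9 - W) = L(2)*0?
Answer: 483025/169 ≈ 2858.1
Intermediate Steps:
L(A) = 88 (L(A) = 48 + 8*5 = 48 + 40 = 88)
K(d, Q) = (4 + Q)/(6 + d)
W = 9 (W = 9 - 88*0/5 = 9 - 1/5*0 = 9 + 0 = 9)
R(Z) = 9
H = -55 (H = -1 + 9*(-6) = -1 - 54 = -55)
(K(7, (-3 - 1)**2) + H)**2 = ((4 + (-3 - 1)**2)/(6 + 7) - 55)**2 = ((4 + (-4)**2)/13 - 55)**2 = ((4 + 16)/13 - 55)**2 = ((1/13)*20 - 55)**2 = (20/13 - 55)**2 = (-695/13)**2 = 483025/169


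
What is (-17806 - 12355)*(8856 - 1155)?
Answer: -232269861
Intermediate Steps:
(-17806 - 12355)*(8856 - 1155) = -30161*7701 = -232269861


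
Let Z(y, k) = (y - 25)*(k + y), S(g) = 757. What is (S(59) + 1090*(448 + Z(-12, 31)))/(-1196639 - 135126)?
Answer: 277193/1331765 ≈ 0.20814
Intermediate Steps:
Z(y, k) = (-25 + y)*(k + y)
(S(59) + 1090*(448 + Z(-12, 31)))/(-1196639 - 135126) = (757 + 1090*(448 + ((-12)**2 - 25*31 - 25*(-12) + 31*(-12))))/(-1196639 - 135126) = (757 + 1090*(448 + (144 - 775 + 300 - 372)))/(-1331765) = (757 + 1090*(448 - 703))*(-1/1331765) = (757 + 1090*(-255))*(-1/1331765) = (757 - 277950)*(-1/1331765) = -277193*(-1/1331765) = 277193/1331765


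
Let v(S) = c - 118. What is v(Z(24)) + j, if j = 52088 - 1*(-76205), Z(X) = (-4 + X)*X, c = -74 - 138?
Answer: 127963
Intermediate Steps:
c = -212
Z(X) = X*(-4 + X)
v(S) = -330 (v(S) = -212 - 118 = -330)
j = 128293 (j = 52088 + 76205 = 128293)
v(Z(24)) + j = -330 + 128293 = 127963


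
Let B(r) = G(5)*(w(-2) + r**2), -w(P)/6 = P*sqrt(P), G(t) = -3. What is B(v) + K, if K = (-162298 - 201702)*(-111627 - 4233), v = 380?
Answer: 42172606800 - 36*I*sqrt(2) ≈ 4.2173e+10 - 50.912*I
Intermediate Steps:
w(P) = -6*P**(3/2) (w(P) = -6*P*sqrt(P) = -6*P**(3/2))
K = 42173040000 (K = -364000*(-115860) = 42173040000)
B(r) = -3*r**2 - 36*I*sqrt(2) (B(r) = -3*(-(-12)*I*sqrt(2) + r**2) = -3*(12*I*sqrt(2) + r**2) = -3*(r**2 + 12*I*sqrt(2)) = -3*r**2 - 36*I*sqrt(2))
B(v) + K = (-3*380**2 - 36*I*sqrt(2)) + 42173040000 = (-3*144400 - 36*I*sqrt(2)) + 42173040000 = (-433200 - 36*I*sqrt(2)) + 42173040000 = 42172606800 - 36*I*sqrt(2)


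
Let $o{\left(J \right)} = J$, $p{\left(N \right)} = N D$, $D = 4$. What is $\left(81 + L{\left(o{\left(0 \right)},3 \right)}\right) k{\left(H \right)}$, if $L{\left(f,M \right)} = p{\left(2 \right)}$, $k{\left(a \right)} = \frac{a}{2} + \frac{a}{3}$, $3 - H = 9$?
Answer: $-445$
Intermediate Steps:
$H = -6$ ($H = 3 - 9 = -6$)
$p{\left(N \right)} = 4 N$ ($p{\left(N \right)} = N 4 = 4 N$)
$k{\left(a \right)} = \frac{5 a}{6}$ ($k{\left(a \right)} = a \frac{1}{2} + a \frac{1}{3} = \frac{a}{2} + \frac{a}{3} = \frac{5 a}{6}$)
$L{\left(f,M \right)} = 8$ ($L{\left(f,M \right)} = 4 \cdot 2 = 8$)
$\left(81 + L{\left(o{\left(0 \right)},3 \right)}\right) k{\left(H \right)} = \left(81 + 8\right) \frac{5}{6} \left(-6\right) = 89 \left(-5\right) = -445$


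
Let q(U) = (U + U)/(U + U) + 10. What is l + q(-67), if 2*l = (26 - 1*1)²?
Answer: 647/2 ≈ 323.50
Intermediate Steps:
q(U) = 11 (q(U) = (2*U)/((2*U)) + 10 = (2*U)*(1/(2*U)) + 10 = 1 + 10 = 11)
l = 625/2 (l = (26 - 1*1)²/2 = (26 - 1)²/2 = (½)*25² = (½)*625 = 625/2 ≈ 312.50)
l + q(-67) = 625/2 + 11 = 647/2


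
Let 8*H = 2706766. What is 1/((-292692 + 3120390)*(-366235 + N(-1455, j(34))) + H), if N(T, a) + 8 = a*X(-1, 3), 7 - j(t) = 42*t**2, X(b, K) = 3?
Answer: -4/5789744233993 ≈ -6.9088e-13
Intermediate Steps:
H = 1353383/4 (H = (1/8)*2706766 = 1353383/4 ≈ 3.3835e+5)
j(t) = 7 - 42*t**2
N(T, a) = -8 + 3*a (N(T, a) = -8 + a*3 = -8 + 3*a)
1/((-292692 + 3120390)*(-366235 + N(-1455, j(34))) + H) = 1/((-292692 + 3120390)*(-366235 + (-8 + 3*(7 - 42*34**2))) + 1353383/4) = 1/(2827698*(-366235 + (-8 + 3*(7 - 42*1156))) + 1353383/4) = 1/(2827698*(-366235 + (-8 + 3*(7 - 48552))) + 1353383/4) = 1/(2827698*(-366235 + (-8 + 3*(-48545))) + 1353383/4) = 1/(2827698*(-366235 + (-8 - 145635)) + 1353383/4) = 1/(2827698*(-366235 - 145643) + 1353383/4) = 1/(2827698*(-511878) + 1353383/4) = 1/(-1447436396844 + 1353383/4) = 1/(-5789744233993/4) = -4/5789744233993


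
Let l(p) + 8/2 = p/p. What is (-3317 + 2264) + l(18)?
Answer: -1056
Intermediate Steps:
l(p) = -3 (l(p) = -4 + p/p = -4 + 1 = -3)
(-3317 + 2264) + l(18) = (-3317 + 2264) - 3 = -1053 - 3 = -1056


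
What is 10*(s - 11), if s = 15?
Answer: 40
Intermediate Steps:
10*(s - 11) = 10*(15 - 11) = 10*4 = 40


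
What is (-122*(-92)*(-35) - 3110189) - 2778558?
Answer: -6281587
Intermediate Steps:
(-122*(-92)*(-35) - 3110189) - 2778558 = (11224*(-35) - 3110189) - 2778558 = (-392840 - 3110189) - 2778558 = -3503029 - 2778558 = -6281587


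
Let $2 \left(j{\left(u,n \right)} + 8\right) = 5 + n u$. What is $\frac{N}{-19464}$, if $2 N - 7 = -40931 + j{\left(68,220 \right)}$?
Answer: $\frac{66899}{77856} \approx 0.85927$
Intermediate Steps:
$j{\left(u,n \right)} = - \frac{11}{2} + \frac{n u}{2}$ ($j{\left(u,n \right)} = -8 + \frac{5 + n u}{2} = -8 + \left(\frac{5}{2} + \frac{n u}{2}\right) = - \frac{11}{2} + \frac{n u}{2}$)
$N = - \frac{66899}{4}$ ($N = \frac{7}{2} + \frac{-40931 - \left(\frac{11}{2} - 7480\right)}{2} = \frac{7}{2} + \frac{-40931 + \left(- \frac{11}{2} + 7480\right)}{2} = \frac{7}{2} + \frac{-40931 + \frac{14949}{2}}{2} = \frac{7}{2} + \frac{1}{2} \left(- \frac{66913}{2}\right) = \frac{7}{2} - \frac{66913}{4} = - \frac{66899}{4} \approx -16725.0$)
$\frac{N}{-19464} = - \frac{66899}{4 \left(-19464\right)} = \left(- \frac{66899}{4}\right) \left(- \frac{1}{19464}\right) = \frac{66899}{77856}$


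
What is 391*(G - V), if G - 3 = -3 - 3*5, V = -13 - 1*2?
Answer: 0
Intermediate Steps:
V = -15 (V = -13 - 2 = -15)
G = -15 (G = 3 + (-3 - 3*5) = 3 + (-3 - 15) = 3 - 18 = -15)
391*(G - V) = 391*(-15 - 1*(-15)) = 391*(-15 + 15) = 391*0 = 0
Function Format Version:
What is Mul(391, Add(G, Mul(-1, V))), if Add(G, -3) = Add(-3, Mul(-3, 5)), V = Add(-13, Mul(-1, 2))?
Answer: 0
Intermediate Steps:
V = -15 (V = Add(-13, -2) = -15)
G = -15 (G = Add(3, Add(-3, Mul(-3, 5))) = Add(3, Add(-3, -15)) = Add(3, -18) = -15)
Mul(391, Add(G, Mul(-1, V))) = Mul(391, Add(-15, Mul(-1, -15))) = Mul(391, Add(-15, 15)) = Mul(391, 0) = 0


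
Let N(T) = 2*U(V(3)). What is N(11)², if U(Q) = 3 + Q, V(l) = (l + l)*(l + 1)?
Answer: 2916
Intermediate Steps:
V(l) = 2*l*(1 + l) (V(l) = (2*l)*(1 + l) = 2*l*(1 + l))
N(T) = 54 (N(T) = 2*(3 + 2*3*(1 + 3)) = 2*(3 + 2*3*4) = 2*(3 + 24) = 2*27 = 54)
N(11)² = 54² = 2916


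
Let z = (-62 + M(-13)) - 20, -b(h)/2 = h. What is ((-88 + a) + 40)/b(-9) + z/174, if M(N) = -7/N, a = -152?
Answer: -78577/6786 ≈ -11.579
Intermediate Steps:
b(h) = -2*h
z = -1059/13 (z = (-62 - 7/(-13)) - 20 = (-62 - 7*(-1/13)) - 20 = (-62 + 7/13) - 20 = -799/13 - 20 = -1059/13 ≈ -81.462)
((-88 + a) + 40)/b(-9) + z/174 = ((-88 - 152) + 40)/((-2*(-9))) - 1059/13/174 = (-240 + 40)/18 - 1059/13*1/174 = -200*1/18 - 353/754 = -100/9 - 353/754 = -78577/6786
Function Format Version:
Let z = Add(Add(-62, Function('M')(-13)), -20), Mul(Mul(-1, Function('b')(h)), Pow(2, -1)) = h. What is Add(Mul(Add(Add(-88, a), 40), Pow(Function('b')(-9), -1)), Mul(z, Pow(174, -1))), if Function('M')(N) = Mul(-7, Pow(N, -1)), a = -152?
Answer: Rational(-78577, 6786) ≈ -11.579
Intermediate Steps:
Function('b')(h) = Mul(-2, h)
z = Rational(-1059, 13) (z = Add(Add(-62, Mul(-7, Pow(-13, -1))), -20) = Add(Add(-62, Mul(-7, Rational(-1, 13))), -20) = Add(Add(-62, Rational(7, 13)), -20) = Add(Rational(-799, 13), -20) = Rational(-1059, 13) ≈ -81.462)
Add(Mul(Add(Add(-88, a), 40), Pow(Function('b')(-9), -1)), Mul(z, Pow(174, -1))) = Add(Mul(Add(Add(-88, -152), 40), Pow(Mul(-2, -9), -1)), Mul(Rational(-1059, 13), Pow(174, -1))) = Add(Mul(Add(-240, 40), Pow(18, -1)), Mul(Rational(-1059, 13), Rational(1, 174))) = Add(Mul(-200, Rational(1, 18)), Rational(-353, 754)) = Add(Rational(-100, 9), Rational(-353, 754)) = Rational(-78577, 6786)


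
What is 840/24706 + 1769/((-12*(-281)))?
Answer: 23268697/41654316 ≈ 0.55861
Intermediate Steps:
840/24706 + 1769/((-12*(-281))) = 840*(1/24706) + 1769/3372 = 420/12353 + 1769*(1/3372) = 420/12353 + 1769/3372 = 23268697/41654316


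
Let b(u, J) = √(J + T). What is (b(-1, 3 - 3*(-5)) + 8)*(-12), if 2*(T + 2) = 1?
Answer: -96 - 6*√66 ≈ -144.74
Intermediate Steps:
T = -3/2 (T = -2 + (½)*1 = -2 + ½ = -3/2 ≈ -1.5000)
b(u, J) = √(-3/2 + J) (b(u, J) = √(J - 3/2) = √(-3/2 + J))
(b(-1, 3 - 3*(-5)) + 8)*(-12) = (√(-6 + 4*(3 - 3*(-5)))/2 + 8)*(-12) = (√(-6 + 4*(3 + 15))/2 + 8)*(-12) = (√(-6 + 4*18)/2 + 8)*(-12) = (√(-6 + 72)/2 + 8)*(-12) = (√66/2 + 8)*(-12) = (8 + √66/2)*(-12) = -96 - 6*√66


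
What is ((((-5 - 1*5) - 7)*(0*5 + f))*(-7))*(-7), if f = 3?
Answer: -2499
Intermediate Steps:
((((-5 - 1*5) - 7)*(0*5 + f))*(-7))*(-7) = ((((-5 - 1*5) - 7)*(0*5 + 3))*(-7))*(-7) = ((((-5 - 5) - 7)*(0 + 3))*(-7))*(-7) = (((-10 - 7)*3)*(-7))*(-7) = (-17*3*(-7))*(-7) = -51*(-7)*(-7) = 357*(-7) = -2499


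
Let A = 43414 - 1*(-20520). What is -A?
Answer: -63934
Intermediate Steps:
A = 63934 (A = 43414 + 20520 = 63934)
-A = -1*63934 = -63934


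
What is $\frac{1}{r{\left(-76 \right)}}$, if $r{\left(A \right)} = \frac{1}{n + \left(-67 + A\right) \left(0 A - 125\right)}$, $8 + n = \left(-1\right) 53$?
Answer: $17814$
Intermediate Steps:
$n = -61$ ($n = -8 - 53 = -61$)
$r{\left(A \right)} = \frac{1}{8314 - 125 A}$ ($r{\left(A \right)} = \frac{1}{-61 + \left(-67 + A\right) \left(0 A - 125\right)} = \frac{1}{-61 + \left(-67 + A\right) \left(0 - 125\right)} = \frac{1}{-61 + \left(-67 + A\right) \left(-125\right)} = \frac{1}{-61 - \left(-8375 + 125 A\right)} = \frac{1}{8314 - 125 A}$)
$\frac{1}{r{\left(-76 \right)}} = \frac{1}{\left(-1\right) \frac{1}{-8314 + 125 \left(-76\right)}} = \frac{1}{\left(-1\right) \frac{1}{-8314 - 9500}} = \frac{1}{\left(-1\right) \frac{1}{-17814}} = \frac{1}{\left(-1\right) \left(- \frac{1}{17814}\right)} = \frac{1}{\frac{1}{17814}} = 17814$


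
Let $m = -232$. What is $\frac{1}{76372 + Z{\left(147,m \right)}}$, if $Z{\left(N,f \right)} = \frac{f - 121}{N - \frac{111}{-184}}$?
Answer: $\frac{27159}{2074122196} \approx 1.3094 \cdot 10^{-5}$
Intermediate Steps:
$Z{\left(N,f \right)} = \frac{-121 + f}{\frac{111}{184} + N}$ ($Z{\left(N,f \right)} = \frac{-121 + f}{N - - \frac{111}{184}} = \frac{-121 + f}{N + \frac{111}{184}} = \frac{-121 + f}{\frac{111}{184} + N}$)
$\frac{1}{76372 + Z{\left(147,m \right)}} = \frac{1}{76372 + \frac{184 \left(-121 - 232\right)}{111 + 184 \cdot 147}} = \frac{1}{76372 + 184 \frac{1}{111 + 27048} \left(-353\right)} = \frac{1}{76372 + 184 \cdot \frac{1}{27159} \left(-353\right)} = \frac{1}{76372 - \frac{64952}{27159}} = \frac{1}{\frac{2074122196}{27159}} = \frac{27159}{2074122196}$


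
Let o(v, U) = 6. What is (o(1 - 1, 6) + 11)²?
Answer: 289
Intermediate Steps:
(o(1 - 1, 6) + 11)² = (6 + 11)² = 17² = 289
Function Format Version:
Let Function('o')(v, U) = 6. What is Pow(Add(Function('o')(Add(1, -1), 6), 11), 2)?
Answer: 289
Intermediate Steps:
Pow(Add(Function('o')(Add(1, -1), 6), 11), 2) = Pow(Add(6, 11), 2) = Pow(17, 2) = 289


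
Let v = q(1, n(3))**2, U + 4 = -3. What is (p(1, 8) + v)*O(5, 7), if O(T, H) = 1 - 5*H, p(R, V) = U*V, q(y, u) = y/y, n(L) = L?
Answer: 1870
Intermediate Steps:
U = -7 (U = -4 - 3 = -7)
q(y, u) = 1
v = 1 (v = 1**2 = 1)
p(R, V) = -7*V
O(T, H) = 1 - 5*H
(p(1, 8) + v)*O(5, 7) = (-7*8 + 1)*(1 - 5*7) = (-56 + 1)*(1 - 35) = -55*(-34) = 1870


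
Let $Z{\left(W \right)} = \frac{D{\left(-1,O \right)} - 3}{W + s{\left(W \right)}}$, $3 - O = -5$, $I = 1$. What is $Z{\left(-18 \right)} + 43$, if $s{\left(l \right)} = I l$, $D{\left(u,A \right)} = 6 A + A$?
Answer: $\frac{1495}{36} \approx 41.528$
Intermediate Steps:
$O = 8$ ($O = 3 - -5 = 3 + 5 = 8$)
$D{\left(u,A \right)} = 7 A$
$s{\left(l \right)} = l$ ($s{\left(l \right)} = 1 l = l$)
$Z{\left(W \right)} = \frac{53}{2 W}$ ($Z{\left(W \right)} = \frac{7 \cdot 8 - 3}{W + W} = \frac{56 - 3}{2 W} = 53 \frac{1}{2 W} = \frac{53}{2 W}$)
$Z{\left(-18 \right)} + 43 = \frac{53}{2 \left(-18\right)} + 43 = \frac{53}{2} \left(- \frac{1}{18}\right) + 43 = - \frac{53}{36} + 43 = \frac{1495}{36}$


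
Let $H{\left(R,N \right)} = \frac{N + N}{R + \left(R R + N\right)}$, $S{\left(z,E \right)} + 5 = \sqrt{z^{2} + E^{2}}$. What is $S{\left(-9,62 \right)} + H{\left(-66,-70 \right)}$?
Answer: $- \frac{1062}{211} + 5 \sqrt{157} \approx 57.617$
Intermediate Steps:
$S{\left(z,E \right)} = -5 + \sqrt{E^{2} + z^{2}}$ ($S{\left(z,E \right)} = -5 + \sqrt{z^{2} + E^{2}} = -5 + \sqrt{E^{2} + z^{2}}$)
$H{\left(R,N \right)} = \frac{2 N}{N + R + R^{2}}$ ($H{\left(R,N \right)} = \frac{2 N}{R + \left(R^{2} + N\right)} = \frac{2 N}{R + \left(N + R^{2}\right)} = \frac{2 N}{N + R + R^{2}}$)
$S{\left(-9,62 \right)} + H{\left(-66,-70 \right)} = \left(-5 + \sqrt{62^{2} + \left(-9\right)^{2}}\right) + 2 \left(-70\right) \frac{1}{-70 - 66 + \left(-66\right)^{2}} = \left(-5 + \sqrt{3844 + 81}\right) + 2 \left(-70\right) \frac{1}{-70 - 66 + 4356} = \left(-5 + \sqrt{3925}\right) + 2 \left(-70\right) \frac{1}{4220} = \left(-5 + 5 \sqrt{157}\right) + 2 \left(-70\right) \frac{1}{4220} = \left(-5 + 5 \sqrt{157}\right) - \frac{7}{211} = - \frac{1062}{211} + 5 \sqrt{157}$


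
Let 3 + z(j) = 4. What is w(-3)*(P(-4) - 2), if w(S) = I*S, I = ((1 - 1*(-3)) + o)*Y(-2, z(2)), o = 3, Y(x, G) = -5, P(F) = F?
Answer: -630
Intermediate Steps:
z(j) = 1 (z(j) = -3 + 4 = 1)
I = -35 (I = ((1 - 1*(-3)) + 3)*(-5) = ((1 + 3) + 3)*(-5) = (4 + 3)*(-5) = 7*(-5) = -35)
w(S) = -35*S
w(-3)*(P(-4) - 2) = (-35*(-3))*(-4 - 2) = 105*(-6) = -630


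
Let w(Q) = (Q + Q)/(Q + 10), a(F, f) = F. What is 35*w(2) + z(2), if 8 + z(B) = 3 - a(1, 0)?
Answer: 17/3 ≈ 5.6667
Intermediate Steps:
w(Q) = 2*Q/(10 + Q) (w(Q) = (2*Q)/(10 + Q) = 2*Q/(10 + Q))
z(B) = -6 (z(B) = -8 + (3 - 1*1) = -8 + (3 - 1) = -8 + 2 = -6)
35*w(2) + z(2) = 35*(2*2/(10 + 2)) - 6 = 35*(2*2/12) - 6 = 35*(2*2*(1/12)) - 6 = 35*(⅓) - 6 = 35/3 - 6 = 17/3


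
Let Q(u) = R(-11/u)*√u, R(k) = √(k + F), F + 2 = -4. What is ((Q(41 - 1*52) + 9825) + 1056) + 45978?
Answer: 56859 - √55 ≈ 56852.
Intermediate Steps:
F = -6 (F = -2 - 4 = -6)
R(k) = √(-6 + k) (R(k) = √(k - 6) = √(-6 + k))
Q(u) = √u*√(-6 - 11/u) (Q(u) = √(-6 - 11/u)*√u = √u*√(-6 - 11/u))
((Q(41 - 1*52) + 9825) + 1056) + 45978 = ((√(41 - 1*52)*√(-6 - 11/(41 - 1*52)) + 9825) + 1056) + 45978 = ((√(41 - 52)*√(-6 - 11/(41 - 52)) + 9825) + 1056) + 45978 = ((√(-11)*√(-6 - 11/(-11)) + 9825) + 1056) + 45978 = (((I*√11)*√(-6 - 11*(-1/11)) + 9825) + 1056) + 45978 = (((I*√11)*√(-6 + 1) + 9825) + 1056) + 45978 = (((I*√11)*√(-5) + 9825) + 1056) + 45978 = (((I*√11)*(I*√5) + 9825) + 1056) + 45978 = ((-√55 + 9825) + 1056) + 45978 = ((9825 - √55) + 1056) + 45978 = (10881 - √55) + 45978 = 56859 - √55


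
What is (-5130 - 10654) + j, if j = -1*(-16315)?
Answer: 531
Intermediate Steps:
j = 16315
(-5130 - 10654) + j = (-5130 - 10654) + 16315 = -15784 + 16315 = 531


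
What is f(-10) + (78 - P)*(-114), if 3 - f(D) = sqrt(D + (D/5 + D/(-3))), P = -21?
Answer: -11283 - I*sqrt(78)/3 ≈ -11283.0 - 2.9439*I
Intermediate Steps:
f(D) = 3 - sqrt(195)*sqrt(D)/15 (f(D) = 3 - sqrt(D + (D/5 + D/(-3))) = 3 - sqrt(D + (D*(1/5) + D*(-1/3))) = 3 - sqrt(D + (D/5 - D/3)) = 3 - sqrt(D - 2*D/15) = 3 - sqrt(13*D/15) = 3 - sqrt(195)*sqrt(D)/15)
f(-10) + (78 - P)*(-114) = (3 - sqrt(195)*sqrt(-10)/15) + (78 - 1*(-21))*(-114) = (3 - sqrt(195)*I*sqrt(10)/15) + (78 + 21)*(-114) = (3 - I*sqrt(78)/3) + 99*(-114) = (3 - I*sqrt(78)/3) - 11286 = -11283 - I*sqrt(78)/3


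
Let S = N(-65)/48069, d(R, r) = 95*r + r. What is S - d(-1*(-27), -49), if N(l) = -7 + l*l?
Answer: 75373598/16023 ≈ 4704.1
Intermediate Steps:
d(R, r) = 96*r
N(l) = -7 + l**2
S = 1406/16023 (S = (-7 + (-65)**2)/48069 = (-7 + 4225)*(1/48069) = 4218*(1/48069) = 1406/16023 ≈ 0.087749)
S - d(-1*(-27), -49) = 1406/16023 - 96*(-49) = 1406/16023 - 1*(-4704) = 1406/16023 + 4704 = 75373598/16023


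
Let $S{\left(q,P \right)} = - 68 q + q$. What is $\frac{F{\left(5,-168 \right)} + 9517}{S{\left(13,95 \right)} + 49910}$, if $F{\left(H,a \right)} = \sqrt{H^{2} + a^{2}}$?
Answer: $\frac{9517}{49039} + \frac{\sqrt{28249}}{49039} \approx 0.1975$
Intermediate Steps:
$S{\left(q,P \right)} = - 67 q$
$\frac{F{\left(5,-168 \right)} + 9517}{S{\left(13,95 \right)} + 49910} = \frac{\sqrt{5^{2} + \left(-168\right)^{2}} + 9517}{\left(-67\right) 13 + 49910} = \frac{\sqrt{25 + 28224} + 9517}{-871 + 49910} = \frac{\sqrt{28249} + 9517}{49039} = \left(9517 + \sqrt{28249}\right) \frac{1}{49039} = \frac{9517}{49039} + \frac{\sqrt{28249}}{49039}$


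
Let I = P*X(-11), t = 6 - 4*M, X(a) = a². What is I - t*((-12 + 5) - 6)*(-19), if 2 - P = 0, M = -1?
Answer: -2228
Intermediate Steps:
t = 10 (t = 6 - 4*(-1) = 6 + 4 = 10)
P = 2 (P = 2 - 1*0 = 2 + 0 = 2)
I = 242 (I = 2*(-11)² = 2*121 = 242)
I - t*((-12 + 5) - 6)*(-19) = 242 - 10*((-12 + 5) - 6)*(-19) = 242 - 10*(-7 - 6)*(-19) = 242 - 10*(-13)*(-19) = 242 - (-130)*(-19) = 242 - 1*2470 = 242 - 2470 = -2228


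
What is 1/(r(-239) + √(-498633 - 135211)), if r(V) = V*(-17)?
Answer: 4063/17141813 - 2*I*√158461/17141813 ≈ 0.00023702 - 4.6445e-5*I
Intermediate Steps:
r(V) = -17*V
1/(r(-239) + √(-498633 - 135211)) = 1/(-17*(-239) + √(-498633 - 135211)) = 1/(4063 + √(-633844)) = 1/(4063 + 2*I*√158461)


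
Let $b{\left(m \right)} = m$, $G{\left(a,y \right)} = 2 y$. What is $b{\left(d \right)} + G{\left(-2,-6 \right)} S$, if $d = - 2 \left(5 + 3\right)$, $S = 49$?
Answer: $-604$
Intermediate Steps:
$d = -16$ ($d = \left(-2\right) 8 = -16$)
$b{\left(d \right)} + G{\left(-2,-6 \right)} S = -16 + 2 \left(-6\right) 49 = -16 - 588 = -604$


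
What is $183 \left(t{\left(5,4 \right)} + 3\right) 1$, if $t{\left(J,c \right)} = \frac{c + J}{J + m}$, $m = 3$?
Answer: $\frac{6039}{8} \approx 754.88$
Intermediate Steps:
$t{\left(J,c \right)} = \frac{J + c}{3 + J}$ ($t{\left(J,c \right)} = \frac{c + J}{J + 3} = \frac{J + c}{3 + J}$)
$183 \left(t{\left(5,4 \right)} + 3\right) 1 = 183 \left(\frac{5 + 4}{3 + 5} + 3\right) 1 = 183 \left(\frac{1}{8} \cdot 9 + 3\right) 1 = 183 \left(\frac{9}{8} + 3\right) 1 = 183 \cdot \frac{33}{8} \cdot 1 = 183 \cdot \frac{33}{8} = \frac{6039}{8}$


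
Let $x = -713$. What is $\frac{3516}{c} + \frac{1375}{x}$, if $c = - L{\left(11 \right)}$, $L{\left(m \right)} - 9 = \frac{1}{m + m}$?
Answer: $- \frac{55425601}{141887} \approx -390.63$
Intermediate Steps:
$L{\left(m \right)} = 9 + \frac{1}{2 m}$ ($L{\left(m \right)} = 9 + \frac{1}{m + m} = 9 + \frac{1}{2 m}$)
$c = - \frac{199}{22}$ ($c = - (9 + \frac{1}{2 \cdot 11}) = - (9 + \frac{1}{2} \cdot \frac{1}{11}) = - (9 + \frac{1}{22}) = \left(-1\right) \frac{199}{22} = - \frac{199}{22} \approx -9.0455$)
$\frac{3516}{c} + \frac{1375}{x} = \frac{3516}{- \frac{199}{22}} + \frac{1375}{-713} = 3516 \left(- \frac{22}{199}\right) + 1375 \left(- \frac{1}{713}\right) = - \frac{77352}{199} - \frac{1375}{713} = - \frac{55425601}{141887}$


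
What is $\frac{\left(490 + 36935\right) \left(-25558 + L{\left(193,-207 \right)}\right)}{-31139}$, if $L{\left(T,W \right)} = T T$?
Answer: $- \frac{437535675}{31139} \approx -14051.0$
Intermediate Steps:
$L{\left(T,W \right)} = T^{2}$
$\frac{\left(490 + 36935\right) \left(-25558 + L{\left(193,-207 \right)}\right)}{-31139} = \frac{\left(490 + 36935\right) \left(-25558 + 193^{2}\right)}{-31139} = 37425 \left(-25558 + 37249\right) \left(- \frac{1}{31139}\right) = 37425 \cdot 11691 \left(- \frac{1}{31139}\right) = 437535675 \left(- \frac{1}{31139}\right) = - \frac{437535675}{31139}$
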